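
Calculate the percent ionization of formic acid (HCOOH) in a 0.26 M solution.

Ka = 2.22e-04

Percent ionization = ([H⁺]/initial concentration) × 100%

Using Ka equilibrium: x² + Ka×x - Ka×C = 0. Solving: [H⁺] = 7.4872e-03. Percent = (7.4872e-03/0.26) × 100

Percent ionization = 2.88%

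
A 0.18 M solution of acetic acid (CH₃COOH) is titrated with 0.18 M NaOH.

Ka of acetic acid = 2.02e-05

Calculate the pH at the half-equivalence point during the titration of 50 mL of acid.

At half-equivalence [HA] = [A⁻], so Henderson-Hasselbalch gives pH = pKa = -log(2.02e-05) = 4.69.

pH = pKa = 4.69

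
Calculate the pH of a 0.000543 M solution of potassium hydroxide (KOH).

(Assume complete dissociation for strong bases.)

[OH⁻] = 0.000543 M for strong base. pOH = -log[OH⁻] = 3.27, pH = 14 - pOH

pH = 10.73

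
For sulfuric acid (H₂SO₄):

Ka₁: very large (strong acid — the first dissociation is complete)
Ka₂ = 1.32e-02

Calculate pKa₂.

pKa₂ = -log(Ka₂) = -log(1.32e-02) = 1.88.

pK_{a2} = 1.88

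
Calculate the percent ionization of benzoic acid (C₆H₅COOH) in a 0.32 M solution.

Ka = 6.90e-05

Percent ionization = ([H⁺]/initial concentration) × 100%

Using Ka equilibrium: x² + Ka×x - Ka×C = 0. Solving: [H⁺] = 4.6646e-03. Percent = (4.6646e-03/0.32) × 100

Percent ionization = 1.46%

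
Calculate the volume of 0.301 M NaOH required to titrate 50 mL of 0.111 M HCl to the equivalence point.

At equivalence: moles acid = moles base. moles HCl = 0.111 × 50/1000 = 0.00555 mol. V_base = moles / 0.301 × 1000 = 18.4 mL.

V_{base} = 18.4 mL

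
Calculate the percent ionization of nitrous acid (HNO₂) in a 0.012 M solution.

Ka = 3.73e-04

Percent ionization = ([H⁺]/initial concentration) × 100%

Using Ka equilibrium: x² + Ka×x - Ka×C = 0. Solving: [H⁺] = 1.9374e-03. Percent = (1.9374e-03/0.012) × 100

Percent ionization = 16.1%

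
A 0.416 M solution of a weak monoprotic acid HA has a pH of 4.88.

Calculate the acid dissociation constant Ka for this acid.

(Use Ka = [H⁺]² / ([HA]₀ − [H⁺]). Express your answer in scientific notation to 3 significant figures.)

[H⁺] = 10^(−pH) = 10^(−4.88) = 1.318e-05 M. For HA ⇌ H⁺ + A⁻, Ka = [H⁺][A⁻]/[HA] = [H⁺]² / ([HA]₀ − [H⁺]) = (1.318e-05)² / (0.416 − 1.318e-05) = 4.18e-10.

K_a = 4.18e-10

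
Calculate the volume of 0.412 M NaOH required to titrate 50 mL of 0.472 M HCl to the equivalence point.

At equivalence: moles acid = moles base. moles HCl = 0.472 × 50/1000 = 0.0236 mol. V_base = moles / 0.412 × 1000 = 57.3 mL.

V_{base} = 57.3 mL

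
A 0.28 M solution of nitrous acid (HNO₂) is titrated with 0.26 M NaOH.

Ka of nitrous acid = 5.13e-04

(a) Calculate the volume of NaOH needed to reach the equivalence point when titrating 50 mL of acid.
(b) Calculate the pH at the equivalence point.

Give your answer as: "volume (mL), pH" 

moles acid = 0.28 × 50/1000 = 0.014 mol; V_base = moles/0.26 × 1000 = 53.8 mL. At equivalence only the conjugate base is present: [A⁻] = 0.014/0.104 = 1.3481e-01 M. Kb = Kw/Ka = 1.95e-11; [OH⁻] = √(Kb × [A⁻]) = 1.6211e-06; pOH = 5.79; pH = 14 - pOH = 8.21.

V = 53.8 mL, pH = 8.21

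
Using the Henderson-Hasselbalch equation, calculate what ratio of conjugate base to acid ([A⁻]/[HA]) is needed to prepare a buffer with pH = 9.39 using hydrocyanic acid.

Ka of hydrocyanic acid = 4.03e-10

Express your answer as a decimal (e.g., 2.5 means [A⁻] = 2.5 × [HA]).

pKa = -log(4.03e-10) = 9.3947. pH = pKa + log([A⁻]/[HA]), so log([A⁻]/[HA]) = pH − pKa = 9.39 − 9.3947 = -0.0047. [A⁻]/[HA] = 10^(-0.0047) = 0.989

[A⁻]/[HA] = 0.989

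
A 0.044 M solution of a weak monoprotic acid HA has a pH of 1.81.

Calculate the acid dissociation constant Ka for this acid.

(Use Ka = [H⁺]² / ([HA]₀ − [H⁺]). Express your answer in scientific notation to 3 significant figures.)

[H⁺] = 10^(−pH) = 10^(−1.81) = 1.549e-02 M. For HA ⇌ H⁺ + A⁻, Ka = [H⁺][A⁻]/[HA] = [H⁺]² / ([HA]₀ − [H⁺]) = (1.549e-02)² / (0.044 − 1.549e-02) = 8.41e-03.

K_a = 8.41e-03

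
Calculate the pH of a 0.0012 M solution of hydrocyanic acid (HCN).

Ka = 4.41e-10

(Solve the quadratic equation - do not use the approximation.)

x² + Ka×x - Ka×C = 0. Using quadratic formula: [H⁺] = 7.2724e-07

pH = 6.14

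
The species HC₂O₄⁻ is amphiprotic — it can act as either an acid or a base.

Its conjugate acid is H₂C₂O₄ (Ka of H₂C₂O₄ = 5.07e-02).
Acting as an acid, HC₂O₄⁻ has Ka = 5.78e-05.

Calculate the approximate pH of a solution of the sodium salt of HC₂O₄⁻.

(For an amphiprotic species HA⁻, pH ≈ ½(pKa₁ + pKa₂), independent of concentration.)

pKa₁ = -log(5.07e-02) = 1.29; pKa₂ = -log(5.78e-05) = 4.24. For an amphiprotic species, pH ≈ ½(pKa₁ + pKa₂) = ½(1.29 + 4.24) = 2.77.

pH = 2.77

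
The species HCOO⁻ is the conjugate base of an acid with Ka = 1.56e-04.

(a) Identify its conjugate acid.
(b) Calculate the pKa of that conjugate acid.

(a) The conjugate acid is formed by adding one H⁺ to HCOO⁻, giving HCOOH. (b) pKa = -log(Ka) = -log(1.56e-04) = 3.81.

Conjugate acid: HCOOH; pK_a = 3.81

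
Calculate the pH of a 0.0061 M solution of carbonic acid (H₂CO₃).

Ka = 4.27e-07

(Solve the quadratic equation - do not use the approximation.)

x² + Ka×x - Ka×C = 0. Using quadratic formula: [H⁺] = 5.0823e-05

pH = 4.29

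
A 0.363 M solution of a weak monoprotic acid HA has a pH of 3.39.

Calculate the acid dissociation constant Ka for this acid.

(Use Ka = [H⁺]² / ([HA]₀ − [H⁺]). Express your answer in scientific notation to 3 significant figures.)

[H⁺] = 10^(−pH) = 10^(−3.39) = 4.074e-04 M. For HA ⇌ H⁺ + A⁻, Ka = [H⁺][A⁻]/[HA] = [H⁺]² / ([HA]₀ − [H⁺]) = (4.074e-04)² / (0.363 − 4.074e-04) = 4.58e-07.

K_a = 4.58e-07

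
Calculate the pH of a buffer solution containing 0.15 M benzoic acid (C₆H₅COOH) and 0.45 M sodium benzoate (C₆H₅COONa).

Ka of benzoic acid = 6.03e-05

pKa = -log(6.03e-05) = 4.22. pH = pKa + log([A⁻]/[HA]) = 4.22 + log(0.45/0.15)

pH = 4.70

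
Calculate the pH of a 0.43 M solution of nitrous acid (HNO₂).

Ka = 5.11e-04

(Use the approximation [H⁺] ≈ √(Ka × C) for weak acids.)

[H⁺] = √(Ka × C) = √(5.11e-04 × 0.43) = 1.4823e-02. pH = -log(1.4823e-02)

pH = 1.83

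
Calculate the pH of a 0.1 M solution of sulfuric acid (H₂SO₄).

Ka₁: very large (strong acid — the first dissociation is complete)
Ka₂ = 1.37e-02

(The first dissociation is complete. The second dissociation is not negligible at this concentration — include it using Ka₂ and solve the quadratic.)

First dissociation is complete: [H⁺]₀ = [HSO₄⁻]₀ = C = 0.1 M. Second dissociation HSO₄⁻ ⇌ H⁺ + SO₄²⁻: let x = [SO₄²⁻]. Ka₂ = (C + x)·x / (C − x) = 1.37e-02 → x² + (C + Ka₂)·x − Ka₂·C = 0 → x² + 0.11370·x − 1.370e-03 = 0. x = (−0.11370 + √(0.11370² + 4 × 1.370e-03)) / 2 = 1.0987e-02 M. [H⁺] = C + x = 0.1 + 1.0987e-02 = 1.1099e-01 M. pH = -log(1.1099e-01) = 0.95.

pH = 0.95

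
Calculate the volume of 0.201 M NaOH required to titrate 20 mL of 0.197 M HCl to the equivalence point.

At equivalence: moles acid = moles base. moles HCl = 0.197 × 20/1000 = 0.00394 mol. V_base = moles / 0.201 × 1000 = 19.6 mL.

V_{base} = 19.6 mL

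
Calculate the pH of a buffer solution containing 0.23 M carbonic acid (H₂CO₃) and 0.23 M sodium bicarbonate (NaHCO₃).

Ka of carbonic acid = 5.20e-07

pKa = -log(5.20e-07) = 6.28. pH = pKa + log([A⁻]/[HA]) = 6.28 + log(0.23/0.23)

pH = 6.28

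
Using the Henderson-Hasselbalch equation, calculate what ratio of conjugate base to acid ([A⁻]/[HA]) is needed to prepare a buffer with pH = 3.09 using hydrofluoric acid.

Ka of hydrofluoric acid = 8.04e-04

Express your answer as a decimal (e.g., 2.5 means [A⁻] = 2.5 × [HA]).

pKa = -log(8.04e-04) = 3.0947. pH = pKa + log([A⁻]/[HA]), so log([A⁻]/[HA]) = pH − pKa = 3.09 − 3.0947 = -0.0047. [A⁻]/[HA] = 10^(-0.0047) = 0.989

[A⁻]/[HA] = 0.989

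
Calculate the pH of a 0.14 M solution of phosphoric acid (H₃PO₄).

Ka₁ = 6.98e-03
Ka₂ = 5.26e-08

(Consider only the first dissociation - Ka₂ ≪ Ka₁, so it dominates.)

First dissociation dominates. From Ka₁ = [H⁺][HA⁻]/[H₂A], x² + Ka₁·x − Ka₁·C = 0 with C = 0.14 M and Ka₁ = 6.98e-03. Solving: [H⁺] = (−Ka₁ + √(Ka₁² + 4·Ka₁·C)) / 2 = 2.7964e-02 M. pH = -log(2.7964e-02) = 1.55.

pH = 1.55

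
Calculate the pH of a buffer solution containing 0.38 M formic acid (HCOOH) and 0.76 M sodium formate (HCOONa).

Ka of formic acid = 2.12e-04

pKa = -log(2.12e-04) = 3.67. pH = pKa + log([A⁻]/[HA]) = 3.67 + log(0.76/0.38)

pH = 3.97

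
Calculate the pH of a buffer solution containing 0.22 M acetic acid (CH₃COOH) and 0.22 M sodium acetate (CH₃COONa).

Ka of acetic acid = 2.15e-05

pKa = -log(2.15e-05) = 4.67. pH = pKa + log([A⁻]/[HA]) = 4.67 + log(0.22/0.22)

pH = 4.67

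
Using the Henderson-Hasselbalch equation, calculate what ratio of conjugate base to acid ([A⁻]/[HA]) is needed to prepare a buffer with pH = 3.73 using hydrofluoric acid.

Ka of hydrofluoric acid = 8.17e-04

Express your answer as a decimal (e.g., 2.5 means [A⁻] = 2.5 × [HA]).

pKa = -log(8.17e-04) = 3.0878. pH = pKa + log([A⁻]/[HA]), so log([A⁻]/[HA]) = pH − pKa = 3.73 − 3.0878 = 0.6422. [A⁻]/[HA] = 10^(0.6422) = 4.39

[A⁻]/[HA] = 4.39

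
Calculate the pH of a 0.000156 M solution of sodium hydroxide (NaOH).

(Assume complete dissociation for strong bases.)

[OH⁻] = 0.000156 M for strong base. pOH = -log[OH⁻] = 3.81, pH = 14 - pOH

pH = 10.19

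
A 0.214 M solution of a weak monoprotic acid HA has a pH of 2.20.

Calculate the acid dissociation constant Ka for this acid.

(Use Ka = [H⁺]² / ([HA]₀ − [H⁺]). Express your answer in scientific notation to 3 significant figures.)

[H⁺] = 10^(−pH) = 10^(−2.20) = 6.310e-03 M. For HA ⇌ H⁺ + A⁻, Ka = [H⁺][A⁻]/[HA] = [H⁺]² / ([HA]₀ − [H⁺]) = (6.310e-03)² / (0.214 − 6.310e-03) = 1.92e-04.

K_a = 1.92e-04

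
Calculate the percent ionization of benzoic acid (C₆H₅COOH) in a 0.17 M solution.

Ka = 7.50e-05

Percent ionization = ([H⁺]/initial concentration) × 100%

Using Ka equilibrium: x² + Ka×x - Ka×C = 0. Solving: [H⁺] = 3.5334e-03. Percent = (3.5334e-03/0.17) × 100

Percent ionization = 2.08%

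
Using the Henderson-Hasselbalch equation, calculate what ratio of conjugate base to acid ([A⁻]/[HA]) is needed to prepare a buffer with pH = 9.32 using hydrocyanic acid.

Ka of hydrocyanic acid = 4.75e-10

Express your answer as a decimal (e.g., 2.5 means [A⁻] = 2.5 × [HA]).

pKa = -log(4.75e-10) = 9.3233. pH = pKa + log([A⁻]/[HA]), so log([A⁻]/[HA]) = pH − pKa = 9.32 − 9.3233 = -0.0033. [A⁻]/[HA] = 10^(-0.0033) = 0.992

[A⁻]/[HA] = 0.992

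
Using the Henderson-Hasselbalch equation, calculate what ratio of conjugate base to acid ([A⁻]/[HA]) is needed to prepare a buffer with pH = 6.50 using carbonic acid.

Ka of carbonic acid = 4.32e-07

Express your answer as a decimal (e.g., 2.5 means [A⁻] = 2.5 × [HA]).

pKa = -log(4.32e-07) = 6.3645. pH = pKa + log([A⁻]/[HA]), so log([A⁻]/[HA]) = pH − pKa = 6.50 − 6.3645 = 0.1355. [A⁻]/[HA] = 10^(0.1355) = 1.37

[A⁻]/[HA] = 1.37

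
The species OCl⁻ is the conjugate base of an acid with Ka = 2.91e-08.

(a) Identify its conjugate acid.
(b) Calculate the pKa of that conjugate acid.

(a) The conjugate acid is formed by adding one H⁺ to OCl⁻, giving HOCl. (b) pKa = -log(Ka) = -log(2.91e-08) = 7.54.

Conjugate acid: HOCl; pK_a = 7.54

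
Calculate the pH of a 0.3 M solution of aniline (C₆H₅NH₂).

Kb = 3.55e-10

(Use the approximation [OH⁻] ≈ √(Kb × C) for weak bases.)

[OH⁻] = √(Kb × C) = √(3.55e-10 × 0.3) = 1.0320e-05. pOH = 4.99, pH = 14 - pOH

pH = 9.01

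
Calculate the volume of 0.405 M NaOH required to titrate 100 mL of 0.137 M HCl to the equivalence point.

At equivalence: moles acid = moles base. moles HCl = 0.137 × 100/1000 = 0.0137 mol. V_base = moles / 0.405 × 1000 = 33.8 mL.

V_{base} = 33.8 mL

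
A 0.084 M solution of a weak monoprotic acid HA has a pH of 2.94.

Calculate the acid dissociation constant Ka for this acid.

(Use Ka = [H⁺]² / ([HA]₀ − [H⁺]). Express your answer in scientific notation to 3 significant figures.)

[H⁺] = 10^(−pH) = 10^(−2.94) = 1.148e-03 M. For HA ⇌ H⁺ + A⁻, Ka = [H⁺][A⁻]/[HA] = [H⁺]² / ([HA]₀ − [H⁺]) = (1.148e-03)² / (0.084 − 1.148e-03) = 1.59e-05.

K_a = 1.59e-05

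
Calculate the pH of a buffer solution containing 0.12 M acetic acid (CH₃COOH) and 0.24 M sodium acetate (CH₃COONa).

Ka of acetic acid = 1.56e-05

pKa = -log(1.56e-05) = 4.81. pH = pKa + log([A⁻]/[HA]) = 4.81 + log(0.24/0.12)

pH = 5.11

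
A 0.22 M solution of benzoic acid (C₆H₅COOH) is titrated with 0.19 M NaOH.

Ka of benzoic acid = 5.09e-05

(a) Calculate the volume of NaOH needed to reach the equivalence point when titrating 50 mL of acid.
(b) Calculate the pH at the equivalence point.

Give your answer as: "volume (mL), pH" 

moles acid = 0.22 × 50/1000 = 0.011 mol; V_base = moles/0.19 × 1000 = 57.9 mL. At equivalence only the conjugate base is present: [A⁻] = 0.011/0.108 = 1.0195e-01 M. Kb = Kw/Ka = 1.96e-10; [OH⁻] = √(Kb × [A⁻]) = 4.4755e-06; pOH = 5.35; pH = 14 - pOH = 8.65.

V = 57.9 mL, pH = 8.65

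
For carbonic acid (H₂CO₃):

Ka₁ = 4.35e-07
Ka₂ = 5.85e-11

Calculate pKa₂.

pKa₂ = -log(Ka₂) = -log(5.85e-11) = 10.23.

pK_{a2} = 10.23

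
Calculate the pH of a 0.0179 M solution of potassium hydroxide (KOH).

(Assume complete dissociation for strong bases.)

[OH⁻] = 0.0179 M for strong base. pOH = -log[OH⁻] = 1.75, pH = 14 - pOH

pH = 12.25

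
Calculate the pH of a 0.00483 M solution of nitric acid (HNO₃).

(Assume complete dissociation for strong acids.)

[H⁺] = 0.00483 M for strong acid. pH = -log[H⁺] = -log(0.00483)

pH = 2.32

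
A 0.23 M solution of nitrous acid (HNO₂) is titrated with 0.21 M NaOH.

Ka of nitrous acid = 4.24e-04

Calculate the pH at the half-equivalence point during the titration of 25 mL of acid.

At half-equivalence [HA] = [A⁻], so Henderson-Hasselbalch gives pH = pKa = -log(4.24e-04) = 3.37.

pH = pKa = 3.37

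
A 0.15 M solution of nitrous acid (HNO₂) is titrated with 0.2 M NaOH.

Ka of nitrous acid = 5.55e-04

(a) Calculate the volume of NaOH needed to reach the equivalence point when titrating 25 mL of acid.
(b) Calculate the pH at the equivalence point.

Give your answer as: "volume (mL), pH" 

moles acid = 0.15 × 25/1000 = 0.00375 mol; V_base = moles/0.2 × 1000 = 18.8 mL. At equivalence only the conjugate base is present: [A⁻] = 0.00375/0.044 = 8.5714e-02 M. Kb = Kw/Ka = 1.80e-11; [OH⁻] = √(Kb × [A⁻]) = 1.2427e-06; pOH = 5.91; pH = 14 - pOH = 8.09.

V = 18.8 mL, pH = 8.09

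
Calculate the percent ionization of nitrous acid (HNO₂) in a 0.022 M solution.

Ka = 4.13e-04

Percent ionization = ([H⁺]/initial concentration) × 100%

Using Ka equilibrium: x² + Ka×x - Ka×C = 0. Solving: [H⁺] = 2.8149e-03. Percent = (2.8149e-03/0.022) × 100

Percent ionization = 12.8%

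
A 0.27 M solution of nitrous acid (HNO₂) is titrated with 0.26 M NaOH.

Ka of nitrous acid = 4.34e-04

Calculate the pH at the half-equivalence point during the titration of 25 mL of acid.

At half-equivalence [HA] = [A⁻], so Henderson-Hasselbalch gives pH = pKa = -log(4.34e-04) = 3.36.

pH = pKa = 3.36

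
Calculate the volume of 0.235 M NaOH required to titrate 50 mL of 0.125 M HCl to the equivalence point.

At equivalence: moles acid = moles base. moles HCl = 0.125 × 50/1000 = 0.00625 mol. V_base = moles / 0.235 × 1000 = 26.6 mL.

V_{base} = 26.6 mL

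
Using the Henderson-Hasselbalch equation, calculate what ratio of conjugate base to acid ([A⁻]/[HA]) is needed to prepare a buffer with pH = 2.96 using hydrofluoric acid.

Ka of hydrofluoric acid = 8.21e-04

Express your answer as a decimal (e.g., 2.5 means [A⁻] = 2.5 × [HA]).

pKa = -log(8.21e-04) = 3.0857. pH = pKa + log([A⁻]/[HA]), so log([A⁻]/[HA]) = pH − pKa = 2.96 − 3.0857 = -0.1257. [A⁻]/[HA] = 10^(-0.1257) = 0.749

[A⁻]/[HA] = 0.749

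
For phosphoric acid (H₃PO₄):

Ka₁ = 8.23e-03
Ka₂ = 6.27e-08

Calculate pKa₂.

pKa₂ = -log(Ka₂) = -log(6.27e-08) = 7.20.

pK_{a2} = 7.20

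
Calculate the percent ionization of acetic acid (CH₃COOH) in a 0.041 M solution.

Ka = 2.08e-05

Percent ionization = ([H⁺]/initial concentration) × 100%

Using Ka equilibrium: x² + Ka×x - Ka×C = 0. Solving: [H⁺] = 9.1313e-04. Percent = (9.1313e-04/0.041) × 100

Percent ionization = 2.23%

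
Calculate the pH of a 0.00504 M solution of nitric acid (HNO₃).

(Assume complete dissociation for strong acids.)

[H⁺] = 0.00504 M for strong acid. pH = -log[H⁺] = -log(0.00504)

pH = 2.30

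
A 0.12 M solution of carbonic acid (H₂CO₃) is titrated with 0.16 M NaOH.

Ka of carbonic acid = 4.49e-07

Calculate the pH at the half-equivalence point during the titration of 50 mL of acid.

At half-equivalence [HA] = [A⁻], so Henderson-Hasselbalch gives pH = pKa = -log(4.49e-07) = 6.35.

pH = pKa = 6.35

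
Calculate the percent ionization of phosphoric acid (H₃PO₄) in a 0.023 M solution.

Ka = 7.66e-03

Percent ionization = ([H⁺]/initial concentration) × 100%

Using Ka equilibrium: x² + Ka×x - Ka×C = 0. Solving: [H⁺] = 9.9848e-03. Percent = (9.9848e-03/0.023) × 100

Percent ionization = 43.4%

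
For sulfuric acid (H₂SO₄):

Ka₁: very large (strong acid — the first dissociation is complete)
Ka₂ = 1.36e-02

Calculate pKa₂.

pKa₂ = -log(Ka₂) = -log(1.36e-02) = 1.87.

pK_{a2} = 1.87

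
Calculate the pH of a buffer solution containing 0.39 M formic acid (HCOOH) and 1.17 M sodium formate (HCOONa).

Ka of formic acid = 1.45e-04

pKa = -log(1.45e-04) = 3.84. pH = pKa + log([A⁻]/[HA]) = 3.84 + log(1.17/0.39)

pH = 4.32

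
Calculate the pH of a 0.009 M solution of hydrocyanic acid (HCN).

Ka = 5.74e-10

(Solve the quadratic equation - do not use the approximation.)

x² + Ka×x - Ka×C = 0. Using quadratic formula: [H⁺] = 2.2726e-06

pH = 5.64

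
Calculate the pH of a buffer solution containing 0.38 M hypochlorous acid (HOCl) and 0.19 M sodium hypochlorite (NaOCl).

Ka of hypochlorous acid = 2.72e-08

pKa = -log(2.72e-08) = 7.57. pH = pKa + log([A⁻]/[HA]) = 7.57 + log(0.19/0.38)

pH = 7.26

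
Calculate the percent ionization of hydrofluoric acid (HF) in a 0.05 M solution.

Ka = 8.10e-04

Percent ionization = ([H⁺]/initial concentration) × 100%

Using Ka equilibrium: x² + Ka×x - Ka×C = 0. Solving: [H⁺] = 5.9718e-03. Percent = (5.9718e-03/0.05) × 100

Percent ionization = 11.9%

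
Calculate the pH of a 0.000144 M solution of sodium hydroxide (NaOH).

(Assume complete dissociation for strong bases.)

[OH⁻] = 0.000144 M for strong base. pOH = -log[OH⁻] = 3.84, pH = 14 - pOH

pH = 10.16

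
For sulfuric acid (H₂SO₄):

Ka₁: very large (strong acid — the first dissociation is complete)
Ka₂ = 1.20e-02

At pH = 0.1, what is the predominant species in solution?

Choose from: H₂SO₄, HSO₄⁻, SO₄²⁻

The first dissociation is complete, so H₂SO₄ itself is never the predominant species in water; pKa₂ = -log(1.20e-02) = 1.92. For a polyprotic acid the predominant species crosses at each pKa: below pKa_n the protonated form dominates, above it the deprotonated form does. At pH = 0.1, the predominant species is HSO₄⁻.

HSO₄⁻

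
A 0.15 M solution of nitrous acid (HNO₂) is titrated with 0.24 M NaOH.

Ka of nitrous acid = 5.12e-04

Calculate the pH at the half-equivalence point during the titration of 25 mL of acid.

At half-equivalence [HA] = [A⁻], so Henderson-Hasselbalch gives pH = pKa = -log(5.12e-04) = 3.29.

pH = pKa = 3.29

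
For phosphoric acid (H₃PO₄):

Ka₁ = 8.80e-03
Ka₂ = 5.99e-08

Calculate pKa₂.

pKa₂ = -log(Ka₂) = -log(5.99e-08) = 7.22.

pK_{a2} = 7.22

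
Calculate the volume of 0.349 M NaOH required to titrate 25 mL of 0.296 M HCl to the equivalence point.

At equivalence: moles acid = moles base. moles HCl = 0.296 × 25/1000 = 0.0074 mol. V_base = moles / 0.349 × 1000 = 21.2 mL.

V_{base} = 21.2 mL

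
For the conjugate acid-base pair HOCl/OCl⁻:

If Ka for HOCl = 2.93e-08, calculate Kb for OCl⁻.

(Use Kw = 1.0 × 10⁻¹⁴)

For a conjugate pair Ka × Kb = Kw, so Kb = Kw/Ka = 1.0 × 10⁻¹⁴ / 2.93e-08 = 3.41e-07.

K_b = 3.41e-07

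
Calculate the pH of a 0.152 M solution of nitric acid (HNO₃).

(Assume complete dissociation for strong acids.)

[H⁺] = 0.152 M for strong acid. pH = -log[H⁺] = -log(0.152)

pH = 0.82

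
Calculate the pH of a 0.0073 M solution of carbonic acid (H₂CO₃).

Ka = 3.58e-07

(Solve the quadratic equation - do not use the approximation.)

x² + Ka×x - Ka×C = 0. Using quadratic formula: [H⁺] = 5.0943e-05

pH = 4.29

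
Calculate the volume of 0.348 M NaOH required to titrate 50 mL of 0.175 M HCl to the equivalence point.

At equivalence: moles acid = moles base. moles HCl = 0.175 × 50/1000 = 0.00875 mol. V_base = moles / 0.348 × 1000 = 25.1 mL.

V_{base} = 25.1 mL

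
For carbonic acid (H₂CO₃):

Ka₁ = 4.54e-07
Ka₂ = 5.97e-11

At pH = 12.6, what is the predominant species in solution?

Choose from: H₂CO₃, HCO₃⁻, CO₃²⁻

pKa₁ = 6.34, pKa₂ = 10.22. For a polyprotic acid the predominant species crosses at each pKa: below pKa_n the protonated form dominates, above it the deprotonated form does. At pH = 12.6, the predominant species is CO₃²⁻.

CO₃²⁻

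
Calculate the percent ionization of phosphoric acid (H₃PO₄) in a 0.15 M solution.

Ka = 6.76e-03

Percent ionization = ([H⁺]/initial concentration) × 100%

Using Ka equilibrium: x² + Ka×x - Ka×C = 0. Solving: [H⁺] = 2.8642e-02. Percent = (2.8642e-02/0.15) × 100

Percent ionization = 19.1%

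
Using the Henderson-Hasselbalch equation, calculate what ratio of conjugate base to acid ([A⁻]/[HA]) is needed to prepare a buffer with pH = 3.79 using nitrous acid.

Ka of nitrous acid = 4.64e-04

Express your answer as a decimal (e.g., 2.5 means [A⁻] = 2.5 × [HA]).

pKa = -log(4.64e-04) = 3.3335. pH = pKa + log([A⁻]/[HA]), so log([A⁻]/[HA]) = pH − pKa = 3.79 − 3.3335 = 0.4565. [A⁻]/[HA] = 10^(0.4565) = 2.86

[A⁻]/[HA] = 2.86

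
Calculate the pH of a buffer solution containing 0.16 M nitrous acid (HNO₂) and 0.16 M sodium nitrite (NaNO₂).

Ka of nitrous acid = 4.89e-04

pKa = -log(4.89e-04) = 3.31. pH = pKa + log([A⁻]/[HA]) = 3.31 + log(0.16/0.16)

pH = 3.31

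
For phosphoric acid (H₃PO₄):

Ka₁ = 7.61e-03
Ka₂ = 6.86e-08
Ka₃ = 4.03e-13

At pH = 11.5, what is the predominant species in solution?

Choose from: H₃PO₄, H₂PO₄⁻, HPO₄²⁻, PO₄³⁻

pKa₁ = 2.12, pKa₂ = 7.16, pKa₃ = 12.39. For a polyprotic acid the predominant species crosses at each pKa: below pKa_n the protonated form dominates, above it the deprotonated form does. At pH = 11.5, the predominant species is HPO₄²⁻.

HPO₄²⁻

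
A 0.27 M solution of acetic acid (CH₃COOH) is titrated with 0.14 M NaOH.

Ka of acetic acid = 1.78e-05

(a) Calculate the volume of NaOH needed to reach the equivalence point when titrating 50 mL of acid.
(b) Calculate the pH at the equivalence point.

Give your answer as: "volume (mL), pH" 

moles acid = 0.27 × 50/1000 = 0.0135 mol; V_base = moles/0.14 × 1000 = 96.4 mL. At equivalence only the conjugate base is present: [A⁻] = 0.0135/0.146 = 9.2195e-02 M. Kb = Kw/Ka = 5.62e-10; [OH⁻] = √(Kb × [A⁻]) = 7.1969e-06; pOH = 5.14; pH = 14 - pOH = 8.86.

V = 96.4 mL, pH = 8.86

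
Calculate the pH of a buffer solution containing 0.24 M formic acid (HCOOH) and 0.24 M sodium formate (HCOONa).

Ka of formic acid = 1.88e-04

pKa = -log(1.88e-04) = 3.73. pH = pKa + log([A⁻]/[HA]) = 3.73 + log(0.24/0.24)

pH = 3.73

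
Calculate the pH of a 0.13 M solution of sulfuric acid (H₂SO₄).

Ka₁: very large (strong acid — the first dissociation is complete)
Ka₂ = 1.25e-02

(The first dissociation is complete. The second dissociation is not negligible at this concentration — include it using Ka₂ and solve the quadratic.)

First dissociation is complete: [H⁺]₀ = [HSO₄⁻]₀ = C = 0.13 M. Second dissociation HSO₄⁻ ⇌ H⁺ + SO₄²⁻: let x = [SO₄²⁻]. Ka₂ = (C + x)·x / (C − x) = 1.25e-02 → x² + (C + Ka₂)·x − Ka₂·C = 0 → x² + 0.14250·x − 1.625e-03 = 0. x = (−0.14250 + √(0.14250² + 4 × 1.625e-03)) / 2 = 1.0613e-02 M. [H⁺] = C + x = 0.13 + 1.0613e-02 = 1.4061e-01 M. pH = -log(1.4061e-01) = 0.85.

pH = 0.85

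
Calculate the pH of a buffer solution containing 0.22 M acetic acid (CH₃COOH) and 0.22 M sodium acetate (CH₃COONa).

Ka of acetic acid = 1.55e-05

pKa = -log(1.55e-05) = 4.81. pH = pKa + log([A⁻]/[HA]) = 4.81 + log(0.22/0.22)

pH = 4.81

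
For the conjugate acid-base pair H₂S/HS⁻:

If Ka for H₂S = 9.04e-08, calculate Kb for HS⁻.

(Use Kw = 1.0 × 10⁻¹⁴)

For a conjugate pair Ka × Kb = Kw, so Kb = Kw/Ka = 1.0 × 10⁻¹⁴ / 9.04e-08 = 1.11e-07.

K_b = 1.11e-07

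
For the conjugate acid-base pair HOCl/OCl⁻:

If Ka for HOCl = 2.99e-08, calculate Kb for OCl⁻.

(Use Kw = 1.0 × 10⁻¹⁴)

For a conjugate pair Ka × Kb = Kw, so Kb = Kw/Ka = 1.0 × 10⁻¹⁴ / 2.99e-08 = 3.34e-07.

K_b = 3.34e-07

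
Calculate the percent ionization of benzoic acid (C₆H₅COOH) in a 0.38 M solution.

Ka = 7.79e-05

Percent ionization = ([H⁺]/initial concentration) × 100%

Using Ka equilibrium: x² + Ka×x - Ka×C = 0. Solving: [H⁺] = 5.4020e-03. Percent = (5.4020e-03/0.38) × 100

Percent ionization = 1.42%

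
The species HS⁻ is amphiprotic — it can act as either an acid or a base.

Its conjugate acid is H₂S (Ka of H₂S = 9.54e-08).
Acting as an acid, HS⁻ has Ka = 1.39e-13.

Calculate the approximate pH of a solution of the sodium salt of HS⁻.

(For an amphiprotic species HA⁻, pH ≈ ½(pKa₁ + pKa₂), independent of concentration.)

pKa₁ = -log(9.54e-08) = 7.02; pKa₂ = -log(1.39e-13) = 12.86. For an amphiprotic species, pH ≈ ½(pKa₁ + pKa₂) = ½(7.02 + 12.86) = 9.94.

pH = 9.94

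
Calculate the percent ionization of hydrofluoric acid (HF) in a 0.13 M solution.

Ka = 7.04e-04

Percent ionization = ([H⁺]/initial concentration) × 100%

Using Ka equilibrium: x² + Ka×x - Ka×C = 0. Solving: [H⁺] = 9.2211e-03. Percent = (9.2211e-03/0.13) × 100

Percent ionization = 7.09%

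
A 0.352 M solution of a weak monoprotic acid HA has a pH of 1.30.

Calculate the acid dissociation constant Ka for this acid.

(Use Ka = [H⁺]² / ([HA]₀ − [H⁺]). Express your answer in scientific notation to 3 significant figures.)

[H⁺] = 10^(−pH) = 10^(−1.30) = 5.012e-02 M. For HA ⇌ H⁺ + A⁻, Ka = [H⁺][A⁻]/[HA] = [H⁺]² / ([HA]₀ − [H⁺]) = (5.012e-02)² / (0.352 − 5.012e-02) = 8.32e-03.

K_a = 8.32e-03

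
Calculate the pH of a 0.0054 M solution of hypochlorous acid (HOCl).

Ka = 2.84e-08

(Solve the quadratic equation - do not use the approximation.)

x² + Ka×x - Ka×C = 0. Using quadratic formula: [H⁺] = 1.2370e-05

pH = 4.91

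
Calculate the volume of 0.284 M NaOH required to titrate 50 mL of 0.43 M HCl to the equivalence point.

At equivalence: moles acid = moles base. moles HCl = 0.43 × 50/1000 = 0.0215 mol. V_base = moles / 0.284 × 1000 = 75.7 mL.

V_{base} = 75.7 mL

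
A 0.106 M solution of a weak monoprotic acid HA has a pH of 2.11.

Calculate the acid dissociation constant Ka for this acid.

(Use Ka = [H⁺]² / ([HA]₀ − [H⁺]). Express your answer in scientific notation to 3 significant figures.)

[H⁺] = 10^(−pH) = 10^(−2.11) = 7.762e-03 M. For HA ⇌ H⁺ + A⁻, Ka = [H⁺][A⁻]/[HA] = [H⁺]² / ([HA]₀ − [H⁺]) = (7.762e-03)² / (0.106 − 7.762e-03) = 6.13e-04.

K_a = 6.13e-04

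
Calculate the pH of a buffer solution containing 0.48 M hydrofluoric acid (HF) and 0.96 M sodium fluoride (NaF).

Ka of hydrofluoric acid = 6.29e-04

pKa = -log(6.29e-04) = 3.20. pH = pKa + log([A⁻]/[HA]) = 3.20 + log(0.96/0.48)

pH = 3.50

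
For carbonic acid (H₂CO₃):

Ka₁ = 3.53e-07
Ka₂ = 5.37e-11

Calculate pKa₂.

pKa₂ = -log(Ka₂) = -log(5.37e-11) = 10.27.

pK_{a2} = 10.27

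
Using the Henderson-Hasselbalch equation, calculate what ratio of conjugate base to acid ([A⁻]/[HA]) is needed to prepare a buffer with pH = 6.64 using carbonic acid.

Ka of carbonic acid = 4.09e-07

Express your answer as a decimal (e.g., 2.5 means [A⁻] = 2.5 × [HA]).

pKa = -log(4.09e-07) = 6.3883. pH = pKa + log([A⁻]/[HA]), so log([A⁻]/[HA]) = pH − pKa = 6.64 − 6.3883 = 0.2517. [A⁻]/[HA] = 10^(0.2517) = 1.79

[A⁻]/[HA] = 1.79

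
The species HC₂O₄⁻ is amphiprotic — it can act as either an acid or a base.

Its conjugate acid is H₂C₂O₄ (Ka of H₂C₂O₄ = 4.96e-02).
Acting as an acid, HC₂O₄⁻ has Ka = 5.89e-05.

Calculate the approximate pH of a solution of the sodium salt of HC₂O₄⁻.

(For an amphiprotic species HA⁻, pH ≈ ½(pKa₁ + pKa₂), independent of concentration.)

pKa₁ = -log(4.96e-02) = 1.30; pKa₂ = -log(5.89e-05) = 4.23. For an amphiprotic species, pH ≈ ½(pKa₁ + pKa₂) = ½(1.30 + 4.23) = 2.77.

pH = 2.77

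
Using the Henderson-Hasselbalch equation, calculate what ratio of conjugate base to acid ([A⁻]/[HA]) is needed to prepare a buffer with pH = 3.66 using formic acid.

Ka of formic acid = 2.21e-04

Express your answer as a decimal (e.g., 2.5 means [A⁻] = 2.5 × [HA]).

pKa = -log(2.21e-04) = 3.6556. pH = pKa + log([A⁻]/[HA]), so log([A⁻]/[HA]) = pH − pKa = 3.66 − 3.6556 = 0.0044. [A⁻]/[HA] = 10^(0.0044) = 1.01

[A⁻]/[HA] = 1.01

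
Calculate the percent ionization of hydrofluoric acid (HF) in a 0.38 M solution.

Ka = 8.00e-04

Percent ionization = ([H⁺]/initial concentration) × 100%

Using Ka equilibrium: x² + Ka×x - Ka×C = 0. Solving: [H⁺] = 1.7040e-02. Percent = (1.7040e-02/0.38) × 100

Percent ionization = 4.48%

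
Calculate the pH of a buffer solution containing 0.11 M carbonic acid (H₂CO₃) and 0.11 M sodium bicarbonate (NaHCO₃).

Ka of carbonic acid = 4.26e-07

pKa = -log(4.26e-07) = 6.37. pH = pKa + log([A⁻]/[HA]) = 6.37 + log(0.11/0.11)

pH = 6.37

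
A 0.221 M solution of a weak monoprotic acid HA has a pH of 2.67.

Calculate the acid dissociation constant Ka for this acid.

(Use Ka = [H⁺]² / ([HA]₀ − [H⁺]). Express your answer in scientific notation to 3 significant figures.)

[H⁺] = 10^(−pH) = 10^(−2.67) = 2.138e-03 M. For HA ⇌ H⁺ + A⁻, Ka = [H⁺][A⁻]/[HA] = [H⁺]² / ([HA]₀ − [H⁺]) = (2.138e-03)² / (0.221 − 2.138e-03) = 2.09e-05.

K_a = 2.09e-05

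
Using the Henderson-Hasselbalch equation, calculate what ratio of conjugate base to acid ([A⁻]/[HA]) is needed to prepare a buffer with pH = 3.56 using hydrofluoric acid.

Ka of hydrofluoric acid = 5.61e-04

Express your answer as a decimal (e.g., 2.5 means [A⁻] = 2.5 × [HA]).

pKa = -log(5.61e-04) = 3.2510. pH = pKa + log([A⁻]/[HA]), so log([A⁻]/[HA]) = pH − pKa = 3.56 − 3.2510 = 0.3090. [A⁻]/[HA] = 10^(0.3090) = 2.04

[A⁻]/[HA] = 2.04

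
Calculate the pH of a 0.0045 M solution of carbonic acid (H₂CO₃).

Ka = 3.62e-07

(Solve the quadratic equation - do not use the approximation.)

x² + Ka×x - Ka×C = 0. Using quadratic formula: [H⁺] = 4.0180e-05

pH = 4.40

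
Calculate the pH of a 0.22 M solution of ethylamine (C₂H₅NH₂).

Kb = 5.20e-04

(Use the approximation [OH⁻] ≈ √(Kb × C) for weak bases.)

[OH⁻] = √(Kb × C) = √(5.20e-04 × 0.22) = 1.0696e-02. pOH = 1.97, pH = 14 - pOH

pH = 12.03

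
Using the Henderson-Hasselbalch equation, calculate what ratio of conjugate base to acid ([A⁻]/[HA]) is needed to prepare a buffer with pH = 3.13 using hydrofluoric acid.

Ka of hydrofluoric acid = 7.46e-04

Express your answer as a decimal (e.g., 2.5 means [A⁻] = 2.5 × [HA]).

pKa = -log(7.46e-04) = 3.1273. pH = pKa + log([A⁻]/[HA]), so log([A⁻]/[HA]) = pH − pKa = 3.13 − 3.1273 = 0.0027. [A⁻]/[HA] = 10^(0.0027) = 1.01

[A⁻]/[HA] = 1.01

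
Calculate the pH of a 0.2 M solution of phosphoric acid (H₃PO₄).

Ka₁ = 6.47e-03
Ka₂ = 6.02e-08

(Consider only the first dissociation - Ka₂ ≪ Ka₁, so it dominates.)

First dissociation dominates. From Ka₁ = [H⁺][HA⁻]/[H₂A], x² + Ka₁·x − Ka₁·C = 0 with C = 0.2 M and Ka₁ = 6.47e-03. Solving: [H⁺] = (−Ka₁ + √(Ka₁² + 4·Ka₁·C)) / 2 = 3.2882e-02 M. pH = -log(3.2882e-02) = 1.48.

pH = 1.48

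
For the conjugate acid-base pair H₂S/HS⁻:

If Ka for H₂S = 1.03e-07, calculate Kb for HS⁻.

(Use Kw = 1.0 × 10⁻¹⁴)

For a conjugate pair Ka × Kb = Kw, so Kb = Kw/Ka = 1.0 × 10⁻¹⁴ / 1.03e-07 = 9.71e-08.

K_b = 9.71e-08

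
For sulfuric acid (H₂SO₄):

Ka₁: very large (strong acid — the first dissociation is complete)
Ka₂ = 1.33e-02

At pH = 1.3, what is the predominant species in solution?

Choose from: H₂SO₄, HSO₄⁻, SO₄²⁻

The first dissociation is complete, so H₂SO₄ itself is never the predominant species in water; pKa₂ = -log(1.33e-02) = 1.88. For a polyprotic acid the predominant species crosses at each pKa: below pKa_n the protonated form dominates, above it the deprotonated form does. At pH = 1.3, the predominant species is HSO₄⁻.

HSO₄⁻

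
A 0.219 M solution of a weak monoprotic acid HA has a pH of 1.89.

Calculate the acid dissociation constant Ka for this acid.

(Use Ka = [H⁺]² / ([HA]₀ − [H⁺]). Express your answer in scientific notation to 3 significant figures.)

[H⁺] = 10^(−pH) = 10^(−1.89) = 1.288e-02 M. For HA ⇌ H⁺ + A⁻, Ka = [H⁺][A⁻]/[HA] = [H⁺]² / ([HA]₀ − [H⁺]) = (1.288e-02)² / (0.219 − 1.288e-02) = 8.05e-04.

K_a = 8.05e-04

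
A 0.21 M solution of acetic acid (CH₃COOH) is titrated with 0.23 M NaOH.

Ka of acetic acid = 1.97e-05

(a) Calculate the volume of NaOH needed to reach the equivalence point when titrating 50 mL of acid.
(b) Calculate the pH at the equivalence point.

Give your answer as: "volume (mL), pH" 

moles acid = 0.21 × 50/1000 = 0.0105 mol; V_base = moles/0.23 × 1000 = 45.7 mL. At equivalence only the conjugate base is present: [A⁻] = 0.0105/0.096 = 1.0977e-01 M. Kb = Kw/Ka = 5.08e-10; [OH⁻] = √(Kb × [A⁻]) = 7.4647e-06; pOH = 5.13; pH = 14 - pOH = 8.87.

V = 45.7 mL, pH = 8.87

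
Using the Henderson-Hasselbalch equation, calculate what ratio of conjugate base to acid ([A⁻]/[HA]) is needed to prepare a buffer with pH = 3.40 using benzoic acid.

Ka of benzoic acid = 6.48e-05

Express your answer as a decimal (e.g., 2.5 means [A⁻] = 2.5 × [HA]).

pKa = -log(6.48e-05) = 4.1884. pH = pKa + log([A⁻]/[HA]), so log([A⁻]/[HA]) = pH − pKa = 3.40 − 4.1884 = -0.7884. [A⁻]/[HA] = 10^(-0.7884) = 0.163

[A⁻]/[HA] = 0.163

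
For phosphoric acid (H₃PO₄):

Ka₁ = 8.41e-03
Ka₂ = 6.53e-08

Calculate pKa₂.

pKa₂ = -log(Ka₂) = -log(6.53e-08) = 7.19.

pK_{a2} = 7.19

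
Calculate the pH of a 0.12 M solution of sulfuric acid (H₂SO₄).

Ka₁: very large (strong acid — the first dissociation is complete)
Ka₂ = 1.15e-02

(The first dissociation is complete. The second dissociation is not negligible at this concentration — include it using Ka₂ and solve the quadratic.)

First dissociation is complete: [H⁺]₀ = [HSO₄⁻]₀ = C = 0.12 M. Second dissociation HSO₄⁻ ⇌ H⁺ + SO₄²⁻: let x = [SO₄²⁻]. Ka₂ = (C + x)·x / (C − x) = 1.15e-02 → x² + (C + Ka₂)·x − Ka₂·C = 0 → x² + 0.13150·x − 1.380e-03 = 0. x = (−0.13150 + √(0.13150² + 4 × 1.380e-03)) / 2 = 9.7686e-03 M. [H⁺] = C + x = 0.12 + 9.7686e-03 = 1.2977e-01 M. pH = -log(1.2977e-01) = 0.89.

pH = 0.89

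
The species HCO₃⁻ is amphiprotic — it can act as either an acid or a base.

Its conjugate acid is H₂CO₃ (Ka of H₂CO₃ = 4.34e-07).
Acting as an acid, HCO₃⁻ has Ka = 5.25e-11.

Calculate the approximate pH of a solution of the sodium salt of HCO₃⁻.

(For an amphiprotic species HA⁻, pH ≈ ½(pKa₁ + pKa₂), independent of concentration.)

pKa₁ = -log(4.34e-07) = 6.36; pKa₂ = -log(5.25e-11) = 10.28. For an amphiprotic species, pH ≈ ½(pKa₁ + pKa₂) = ½(6.36 + 10.28) = 8.32.

pH = 8.32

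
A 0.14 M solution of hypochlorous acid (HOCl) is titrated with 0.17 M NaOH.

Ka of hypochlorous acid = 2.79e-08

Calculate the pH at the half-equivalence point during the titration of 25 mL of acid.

At half-equivalence [HA] = [A⁻], so Henderson-Hasselbalch gives pH = pKa = -log(2.79e-08) = 7.55.

pH = pKa = 7.55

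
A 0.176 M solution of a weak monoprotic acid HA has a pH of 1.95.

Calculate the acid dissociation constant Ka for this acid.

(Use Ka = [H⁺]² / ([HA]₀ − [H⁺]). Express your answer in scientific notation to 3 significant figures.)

[H⁺] = 10^(−pH) = 10^(−1.95) = 1.122e-02 M. For HA ⇌ H⁺ + A⁻, Ka = [H⁺][A⁻]/[HA] = [H⁺]² / ([HA]₀ − [H⁺]) = (1.122e-02)² / (0.176 − 1.122e-02) = 7.64e-04.

K_a = 7.64e-04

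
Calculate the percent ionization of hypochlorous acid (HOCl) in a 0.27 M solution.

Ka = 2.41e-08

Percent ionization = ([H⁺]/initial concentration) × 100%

Using Ka equilibrium: x² + Ka×x - Ka×C = 0. Solving: [H⁺] = 8.0654e-05. Percent = (8.0654e-05/0.27) × 100

Percent ionization = 0.0299%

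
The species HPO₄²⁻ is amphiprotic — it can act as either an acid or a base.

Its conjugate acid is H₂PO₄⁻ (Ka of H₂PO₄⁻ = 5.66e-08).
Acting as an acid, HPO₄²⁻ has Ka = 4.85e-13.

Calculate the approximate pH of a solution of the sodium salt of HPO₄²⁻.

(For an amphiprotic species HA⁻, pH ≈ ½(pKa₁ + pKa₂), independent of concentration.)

pKa₁ = -log(5.66e-08) = 7.25; pKa₂ = -log(4.85e-13) = 12.31. For an amphiprotic species, pH ≈ ½(pKa₁ + pKa₂) = ½(7.25 + 12.31) = 9.78.

pH = 9.78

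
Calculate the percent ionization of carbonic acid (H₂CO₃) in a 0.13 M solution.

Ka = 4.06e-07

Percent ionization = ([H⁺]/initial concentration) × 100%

Using Ka equilibrium: x² + Ka×x - Ka×C = 0. Solving: [H⁺] = 2.2954e-04. Percent = (2.2954e-04/0.13) × 100

Percent ionization = 0.177%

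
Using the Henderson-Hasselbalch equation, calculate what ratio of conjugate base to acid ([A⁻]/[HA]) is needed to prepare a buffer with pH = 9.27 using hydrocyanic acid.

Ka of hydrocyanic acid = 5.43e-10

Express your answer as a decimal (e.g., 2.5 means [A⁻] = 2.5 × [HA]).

pKa = -log(5.43e-10) = 9.2652. pH = pKa + log([A⁻]/[HA]), so log([A⁻]/[HA]) = pH − pKa = 9.27 − 9.2652 = 0.0048. [A⁻]/[HA] = 10^(0.0048) = 1.01

[A⁻]/[HA] = 1.01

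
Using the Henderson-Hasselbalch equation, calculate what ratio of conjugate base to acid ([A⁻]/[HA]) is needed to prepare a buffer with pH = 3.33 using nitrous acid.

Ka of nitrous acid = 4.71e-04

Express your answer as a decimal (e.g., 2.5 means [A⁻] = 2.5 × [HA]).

pKa = -log(4.71e-04) = 3.3270. pH = pKa + log([A⁻]/[HA]), so log([A⁻]/[HA]) = pH − pKa = 3.33 − 3.3270 = 0.0030. [A⁻]/[HA] = 10^(0.0030) = 1.01

[A⁻]/[HA] = 1.01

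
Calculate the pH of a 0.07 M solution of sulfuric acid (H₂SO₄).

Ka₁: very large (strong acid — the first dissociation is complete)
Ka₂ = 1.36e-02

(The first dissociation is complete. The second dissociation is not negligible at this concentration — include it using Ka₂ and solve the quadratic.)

First dissociation is complete: [H⁺]₀ = [HSO₄⁻]₀ = C = 0.07 M. Second dissociation HSO₄⁻ ⇌ H⁺ + SO₄²⁻: let x = [SO₄²⁻]. Ka₂ = (C + x)·x / (C − x) = 1.36e-02 → x² + (C + Ka₂)·x − Ka₂·C = 0 → x² + 0.08360·x − 9.520e-04 = 0. x = (−0.08360 + √(0.08360² + 4 × 9.520e-04)) / 2 = 1.0154e-02 M. [H⁺] = C + x = 0.07 + 1.0154e-02 = 8.0154e-02 M. pH = -log(8.0154e-02) = 1.10.

pH = 1.10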